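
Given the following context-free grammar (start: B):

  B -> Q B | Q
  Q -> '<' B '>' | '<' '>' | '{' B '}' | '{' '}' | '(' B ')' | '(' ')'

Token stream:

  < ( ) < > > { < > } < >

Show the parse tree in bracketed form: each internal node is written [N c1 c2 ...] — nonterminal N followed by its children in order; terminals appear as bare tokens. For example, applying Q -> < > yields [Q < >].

B
Q B
< B > B
< Q B > B
< ( ) B > B
< ( ) Q > B
< ( ) < > > B
< ( ) < > > Q B
< ( ) < > > { B } B
< ( ) < > > { Q } B
< ( ) < > > { < > } B
< ( ) < > > { < > } Q
< ( ) < > > { < > } < >

[B [Q < [B [Q ( )] [B [Q < >]]] >] [B [Q { [B [Q < >]] }] [B [Q < >]]]]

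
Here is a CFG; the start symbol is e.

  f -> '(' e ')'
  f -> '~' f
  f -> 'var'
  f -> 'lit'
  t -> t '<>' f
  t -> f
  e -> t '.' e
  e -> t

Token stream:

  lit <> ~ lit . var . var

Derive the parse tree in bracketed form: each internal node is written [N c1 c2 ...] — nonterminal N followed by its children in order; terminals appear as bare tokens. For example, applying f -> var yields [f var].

[e [t [t [f lit]] <> [f ~ [f lit]]] . [e [t [f var]] . [e [t [f var]]]]]

e
t . e
t <> f . e
f <> f . e
lit <> f . e
lit <> ~ f . e
lit <> ~ lit . e
lit <> ~ lit . t . e
lit <> ~ lit . f . e
lit <> ~ lit . var . e
lit <> ~ lit . var . t
lit <> ~ lit . var . f
lit <> ~ lit . var . var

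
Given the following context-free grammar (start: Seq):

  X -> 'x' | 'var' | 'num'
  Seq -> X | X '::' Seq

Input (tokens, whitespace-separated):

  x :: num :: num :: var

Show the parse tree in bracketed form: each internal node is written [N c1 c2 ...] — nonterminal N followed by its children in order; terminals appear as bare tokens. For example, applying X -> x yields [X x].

[Seq [X x] :: [Seq [X num] :: [Seq [X num] :: [Seq [X var]]]]]

Seq
X :: Seq
x :: Seq
x :: X :: Seq
x :: num :: Seq
x :: num :: X :: Seq
x :: num :: num :: Seq
x :: num :: num :: X
x :: num :: num :: var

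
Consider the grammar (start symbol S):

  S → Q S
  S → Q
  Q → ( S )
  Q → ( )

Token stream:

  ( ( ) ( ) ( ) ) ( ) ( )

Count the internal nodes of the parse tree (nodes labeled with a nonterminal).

12

[S [Q ( [S [Q ( )] [S [Q ( )] [S [Q ( )]]]] )] [S [Q ( )] [S [Q ( )]]]]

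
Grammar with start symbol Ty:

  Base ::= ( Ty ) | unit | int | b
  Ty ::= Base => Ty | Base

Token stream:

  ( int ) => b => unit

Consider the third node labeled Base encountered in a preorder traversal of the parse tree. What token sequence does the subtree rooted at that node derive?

b

[Ty [Base ( [Ty [Base int]] )] => [Ty [Base b] => [Ty [Base unit]]]]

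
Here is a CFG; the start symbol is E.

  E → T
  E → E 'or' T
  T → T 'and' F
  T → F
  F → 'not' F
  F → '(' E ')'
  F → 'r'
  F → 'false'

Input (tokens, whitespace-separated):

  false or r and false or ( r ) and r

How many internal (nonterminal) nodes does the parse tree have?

[E [E [E [T [F false]]] or [T [T [F r]] and [F false]]] or [T [T [F ( [E [T [F r]]] )]] and [F r]]]

16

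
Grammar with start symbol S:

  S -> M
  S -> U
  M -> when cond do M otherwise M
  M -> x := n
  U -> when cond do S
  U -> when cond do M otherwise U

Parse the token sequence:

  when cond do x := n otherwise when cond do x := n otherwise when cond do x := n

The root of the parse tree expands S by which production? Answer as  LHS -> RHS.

[S [U when cond do [M x := n] otherwise [U when cond do [M x := n] otherwise [U when cond do [S [M x := n]]]]]]

S -> U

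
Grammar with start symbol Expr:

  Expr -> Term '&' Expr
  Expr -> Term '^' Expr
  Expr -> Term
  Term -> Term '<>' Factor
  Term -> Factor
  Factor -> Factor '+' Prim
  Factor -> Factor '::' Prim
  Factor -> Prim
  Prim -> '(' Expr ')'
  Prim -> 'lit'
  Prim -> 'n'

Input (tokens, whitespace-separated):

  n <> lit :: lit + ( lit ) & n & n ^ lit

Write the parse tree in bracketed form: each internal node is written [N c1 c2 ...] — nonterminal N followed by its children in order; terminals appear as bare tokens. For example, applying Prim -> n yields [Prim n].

[Expr [Term [Term [Factor [Prim n]]] <> [Factor [Factor [Factor [Prim lit]] :: [Prim lit]] + [Prim ( [Expr [Term [Factor [Prim lit]]]] )]]] & [Expr [Term [Factor [Prim n]]] & [Expr [Term [Factor [Prim n]]] ^ [Expr [Term [Factor [Prim lit]]]]]]]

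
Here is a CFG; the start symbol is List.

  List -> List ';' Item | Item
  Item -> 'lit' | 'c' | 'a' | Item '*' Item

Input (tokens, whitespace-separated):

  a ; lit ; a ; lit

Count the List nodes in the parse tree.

4

[List [List [List [List [Item a]] ; [Item lit]] ; [Item a]] ; [Item lit]]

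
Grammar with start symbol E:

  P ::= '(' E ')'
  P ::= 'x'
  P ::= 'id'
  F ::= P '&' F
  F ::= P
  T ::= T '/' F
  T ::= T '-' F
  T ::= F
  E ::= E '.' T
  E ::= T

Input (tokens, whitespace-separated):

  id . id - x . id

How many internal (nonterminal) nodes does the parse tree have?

[E [E [E [T [F [P id]]]] . [T [T [F [P id]]] - [F [P x]]]] . [T [F [P id]]]]

15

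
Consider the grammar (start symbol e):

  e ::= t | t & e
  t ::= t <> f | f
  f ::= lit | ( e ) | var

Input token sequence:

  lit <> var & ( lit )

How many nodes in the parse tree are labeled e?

[e [t [t [f lit]] <> [f var]] & [e [t [f ( [e [t [f lit]]] )]]]]

3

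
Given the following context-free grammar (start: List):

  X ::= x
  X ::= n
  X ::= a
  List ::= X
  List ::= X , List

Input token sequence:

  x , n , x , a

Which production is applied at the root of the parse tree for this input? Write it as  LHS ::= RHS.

[List [X x] , [List [X n] , [List [X x] , [List [X a]]]]]

List ::= X , List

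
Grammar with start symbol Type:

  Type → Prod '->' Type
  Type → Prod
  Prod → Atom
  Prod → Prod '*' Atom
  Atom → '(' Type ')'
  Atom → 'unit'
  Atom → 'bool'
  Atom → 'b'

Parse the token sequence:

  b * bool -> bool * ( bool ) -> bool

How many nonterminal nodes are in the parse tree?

16

[Type [Prod [Prod [Atom b]] * [Atom bool]] -> [Type [Prod [Prod [Atom bool]] * [Atom ( [Type [Prod [Atom bool]]] )]] -> [Type [Prod [Atom bool]]]]]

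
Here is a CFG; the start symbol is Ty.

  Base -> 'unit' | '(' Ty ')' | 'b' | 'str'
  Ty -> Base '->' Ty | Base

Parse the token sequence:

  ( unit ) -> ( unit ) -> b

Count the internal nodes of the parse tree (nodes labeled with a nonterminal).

10

[Ty [Base ( [Ty [Base unit]] )] -> [Ty [Base ( [Ty [Base unit]] )] -> [Ty [Base b]]]]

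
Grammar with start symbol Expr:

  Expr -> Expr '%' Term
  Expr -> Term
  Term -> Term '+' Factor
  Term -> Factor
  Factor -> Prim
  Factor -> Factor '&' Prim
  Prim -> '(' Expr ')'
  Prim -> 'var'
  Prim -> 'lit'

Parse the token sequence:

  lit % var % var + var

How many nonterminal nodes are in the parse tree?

[Expr [Expr [Expr [Term [Factor [Prim lit]]]] % [Term [Factor [Prim var]]]] % [Term [Term [Factor [Prim var]]] + [Factor [Prim var]]]]

15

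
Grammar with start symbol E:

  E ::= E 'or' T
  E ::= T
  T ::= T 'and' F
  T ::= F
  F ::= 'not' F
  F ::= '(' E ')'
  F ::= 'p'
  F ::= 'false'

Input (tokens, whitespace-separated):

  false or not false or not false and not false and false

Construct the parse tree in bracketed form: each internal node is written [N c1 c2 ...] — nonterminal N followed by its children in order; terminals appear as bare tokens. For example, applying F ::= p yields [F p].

[E [E [E [T [F false]]] or [T [F not [F false]]]] or [T [T [T [F not [F false]]] and [F not [F false]]] and [F false]]]

E
E or T
E or T or T
T or T or T
F or T or T
false or T or T
false or F or T
false or not F or T
false or not false or T
false or not false or T and F
false or not false or T and F and F
false or not false or F and F and F
false or not false or not F and F and F
false or not false or not false and F and F
false or not false or not false and not F and F
false or not false or not false and not false and F
false or not false or not false and not false and false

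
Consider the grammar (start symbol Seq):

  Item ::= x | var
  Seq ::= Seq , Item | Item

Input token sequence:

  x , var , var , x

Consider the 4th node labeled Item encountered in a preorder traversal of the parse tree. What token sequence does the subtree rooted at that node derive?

x

[Seq [Seq [Seq [Seq [Item x]] , [Item var]] , [Item var]] , [Item x]]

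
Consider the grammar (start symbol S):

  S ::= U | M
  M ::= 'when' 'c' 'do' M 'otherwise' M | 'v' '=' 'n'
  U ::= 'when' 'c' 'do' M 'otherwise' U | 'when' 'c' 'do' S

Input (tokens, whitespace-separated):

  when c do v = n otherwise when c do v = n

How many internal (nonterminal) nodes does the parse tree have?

6

[S [U when c do [M v = n] otherwise [U when c do [S [M v = n]]]]]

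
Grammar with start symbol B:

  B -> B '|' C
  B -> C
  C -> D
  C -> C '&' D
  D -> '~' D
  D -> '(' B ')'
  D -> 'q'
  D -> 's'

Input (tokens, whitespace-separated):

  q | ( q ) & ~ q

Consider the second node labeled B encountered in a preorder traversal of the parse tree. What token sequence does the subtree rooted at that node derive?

q

[B [B [C [D q]]] | [C [C [D ( [B [C [D q]]] )]] & [D ~ [D q]]]]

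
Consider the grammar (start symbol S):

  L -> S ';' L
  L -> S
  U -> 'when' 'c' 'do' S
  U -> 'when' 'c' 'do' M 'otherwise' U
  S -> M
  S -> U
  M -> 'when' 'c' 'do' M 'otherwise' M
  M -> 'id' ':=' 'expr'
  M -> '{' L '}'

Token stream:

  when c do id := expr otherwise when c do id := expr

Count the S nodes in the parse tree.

[S [U when c do [M id := expr] otherwise [U when c do [S [M id := expr]]]]]

2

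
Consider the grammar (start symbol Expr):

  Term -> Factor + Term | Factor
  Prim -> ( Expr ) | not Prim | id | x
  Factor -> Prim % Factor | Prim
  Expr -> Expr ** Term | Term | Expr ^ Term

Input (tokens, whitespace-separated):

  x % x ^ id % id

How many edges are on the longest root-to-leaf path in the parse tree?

[Expr [Expr [Term [Factor [Prim x] % [Factor [Prim x]]]]] ^ [Term [Factor [Prim id] % [Factor [Prim id]]]]]

6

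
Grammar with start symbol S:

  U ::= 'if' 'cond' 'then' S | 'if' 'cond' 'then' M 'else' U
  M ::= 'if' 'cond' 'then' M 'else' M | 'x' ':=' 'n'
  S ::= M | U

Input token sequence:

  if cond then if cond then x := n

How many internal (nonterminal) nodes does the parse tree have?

6

[S [U if cond then [S [U if cond then [S [M x := n]]]]]]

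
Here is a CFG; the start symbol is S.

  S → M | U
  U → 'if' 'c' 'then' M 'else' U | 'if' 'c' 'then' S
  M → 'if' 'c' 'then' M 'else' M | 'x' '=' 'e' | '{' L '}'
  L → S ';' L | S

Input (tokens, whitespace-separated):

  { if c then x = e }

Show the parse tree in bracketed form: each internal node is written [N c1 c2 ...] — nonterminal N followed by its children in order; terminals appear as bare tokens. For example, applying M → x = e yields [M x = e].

S
M
{ L }
{ S }
{ U }
{ if c then S }
{ if c then M }
{ if c then x = e }

[S [M { [L [S [U if c then [S [M x = e]]]]] }]]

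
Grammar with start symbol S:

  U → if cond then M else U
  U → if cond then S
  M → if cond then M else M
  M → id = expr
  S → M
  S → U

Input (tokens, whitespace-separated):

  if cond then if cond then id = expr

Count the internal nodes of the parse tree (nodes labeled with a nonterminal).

6

[S [U if cond then [S [U if cond then [S [M id = expr]]]]]]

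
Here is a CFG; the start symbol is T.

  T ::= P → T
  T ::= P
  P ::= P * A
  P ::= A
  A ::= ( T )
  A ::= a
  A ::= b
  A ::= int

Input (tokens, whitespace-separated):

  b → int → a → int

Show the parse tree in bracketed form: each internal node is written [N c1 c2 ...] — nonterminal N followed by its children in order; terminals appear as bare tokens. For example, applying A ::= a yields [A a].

[T [P [A b]] → [T [P [A int]] → [T [P [A a]] → [T [P [A int]]]]]]

T
P → T
A → T
b → T
b → P → T
b → A → T
b → int → T
b → int → P → T
b → int → A → T
b → int → a → T
b → int → a → P
b → int → a → A
b → int → a → int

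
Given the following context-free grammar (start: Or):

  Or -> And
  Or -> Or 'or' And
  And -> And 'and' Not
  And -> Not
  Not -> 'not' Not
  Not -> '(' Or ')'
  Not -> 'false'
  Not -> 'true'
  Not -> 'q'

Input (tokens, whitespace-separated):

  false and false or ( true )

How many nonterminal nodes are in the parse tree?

11

[Or [Or [And [And [Not false]] and [Not false]]] or [And [Not ( [Or [And [Not true]]] )]]]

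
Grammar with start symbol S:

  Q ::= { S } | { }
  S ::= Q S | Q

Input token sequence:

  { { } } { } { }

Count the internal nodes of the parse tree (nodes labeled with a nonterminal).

8

[S [Q { [S [Q { }]] }] [S [Q { }] [S [Q { }]]]]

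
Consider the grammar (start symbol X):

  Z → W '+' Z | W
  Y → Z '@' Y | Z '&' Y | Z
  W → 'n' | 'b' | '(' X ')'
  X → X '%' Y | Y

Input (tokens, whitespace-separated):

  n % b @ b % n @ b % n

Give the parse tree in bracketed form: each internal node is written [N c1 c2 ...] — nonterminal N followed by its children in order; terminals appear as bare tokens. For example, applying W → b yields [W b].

[X [X [X [X [Y [Z [W n]]]] % [Y [Z [W b]] @ [Y [Z [W b]]]]] % [Y [Z [W n]] @ [Y [Z [W b]]]]] % [Y [Z [W n]]]]

X
X % Y
X % Y % Y
X % Y % Y % Y
Y % Y % Y % Y
Z % Y % Y % Y
W % Y % Y % Y
n % Y % Y % Y
n % Z @ Y % Y % Y
n % W @ Y % Y % Y
n % b @ Y % Y % Y
n % b @ Z % Y % Y
n % b @ W % Y % Y
n % b @ b % Y % Y
n % b @ b % Z @ Y % Y
n % b @ b % W @ Y % Y
n % b @ b % n @ Y % Y
n % b @ b % n @ Z % Y
n % b @ b % n @ W % Y
n % b @ b % n @ b % Y
n % b @ b % n @ b % Z
n % b @ b % n @ b % W
n % b @ b % n @ b % n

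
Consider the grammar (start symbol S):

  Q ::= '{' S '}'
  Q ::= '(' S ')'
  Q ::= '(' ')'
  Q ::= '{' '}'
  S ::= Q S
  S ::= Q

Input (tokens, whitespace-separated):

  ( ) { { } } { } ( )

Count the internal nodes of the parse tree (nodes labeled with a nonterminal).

[S [Q ( )] [S [Q { [S [Q { }]] }] [S [Q { }] [S [Q ( )]]]]]

10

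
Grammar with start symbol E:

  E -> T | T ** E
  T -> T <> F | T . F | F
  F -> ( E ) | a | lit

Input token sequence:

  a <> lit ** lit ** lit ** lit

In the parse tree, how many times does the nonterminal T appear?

5

[E [T [T [F a]] <> [F lit]] ** [E [T [F lit]] ** [E [T [F lit]] ** [E [T [F lit]]]]]]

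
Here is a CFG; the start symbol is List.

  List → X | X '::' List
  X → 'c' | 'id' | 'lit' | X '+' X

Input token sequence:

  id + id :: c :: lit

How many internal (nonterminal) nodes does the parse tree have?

[List [X [X id] + [X id]] :: [List [X c] :: [List [X lit]]]]

8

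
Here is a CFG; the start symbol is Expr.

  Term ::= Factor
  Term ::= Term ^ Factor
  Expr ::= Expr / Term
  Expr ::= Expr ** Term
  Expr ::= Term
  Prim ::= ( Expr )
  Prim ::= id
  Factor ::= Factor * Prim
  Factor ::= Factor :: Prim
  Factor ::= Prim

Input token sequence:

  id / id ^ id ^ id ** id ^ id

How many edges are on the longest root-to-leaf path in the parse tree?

7

[Expr [Expr [Expr [Term [Factor [Prim id]]]] / [Term [Term [Term [Factor [Prim id]]] ^ [Factor [Prim id]]] ^ [Factor [Prim id]]]] ** [Term [Term [Factor [Prim id]]] ^ [Factor [Prim id]]]]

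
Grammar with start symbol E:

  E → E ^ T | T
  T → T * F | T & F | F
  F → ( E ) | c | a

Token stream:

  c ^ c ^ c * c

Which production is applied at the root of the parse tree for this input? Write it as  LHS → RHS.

[E [E [E [T [F c]]] ^ [T [F c]]] ^ [T [T [F c]] * [F c]]]

E → E ^ T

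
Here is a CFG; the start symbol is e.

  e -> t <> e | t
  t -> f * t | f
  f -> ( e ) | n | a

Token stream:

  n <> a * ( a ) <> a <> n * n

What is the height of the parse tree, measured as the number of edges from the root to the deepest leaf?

[e [t [f n]] <> [e [t [f a] * [t [f ( [e [t [f a]]] )]]] <> [e [t [f a]] <> [e [t [f n] * [t [f n]]]]]]]

8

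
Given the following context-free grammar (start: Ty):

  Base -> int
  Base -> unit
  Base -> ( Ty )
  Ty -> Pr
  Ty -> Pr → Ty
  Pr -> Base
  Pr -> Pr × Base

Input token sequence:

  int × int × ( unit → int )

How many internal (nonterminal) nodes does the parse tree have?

13

[Ty [Pr [Pr [Pr [Base int]] × [Base int]] × [Base ( [Ty [Pr [Base unit]] → [Ty [Pr [Base int]]]] )]]]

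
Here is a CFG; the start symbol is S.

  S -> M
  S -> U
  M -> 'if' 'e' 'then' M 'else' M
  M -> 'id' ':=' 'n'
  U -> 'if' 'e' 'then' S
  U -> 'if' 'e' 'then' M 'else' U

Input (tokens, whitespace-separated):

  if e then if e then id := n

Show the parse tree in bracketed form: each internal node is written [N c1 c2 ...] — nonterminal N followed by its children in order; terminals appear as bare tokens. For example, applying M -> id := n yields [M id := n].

[S [U if e then [S [U if e then [S [M id := n]]]]]]

S
U
if e then S
if e then U
if e then if e then S
if e then if e then M
if e then if e then id := n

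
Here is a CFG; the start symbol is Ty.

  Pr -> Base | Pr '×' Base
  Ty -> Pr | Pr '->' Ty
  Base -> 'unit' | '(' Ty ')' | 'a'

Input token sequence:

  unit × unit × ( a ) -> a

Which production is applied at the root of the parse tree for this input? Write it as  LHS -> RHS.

Ty -> Pr '->' Ty

[Ty [Pr [Pr [Pr [Base unit]] × [Base unit]] × [Base ( [Ty [Pr [Base a]]] )]] -> [Ty [Pr [Base a]]]]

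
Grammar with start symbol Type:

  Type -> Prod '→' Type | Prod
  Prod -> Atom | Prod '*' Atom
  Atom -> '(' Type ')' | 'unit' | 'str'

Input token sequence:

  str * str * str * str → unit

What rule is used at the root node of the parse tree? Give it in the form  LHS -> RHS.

[Type [Prod [Prod [Prod [Prod [Atom str]] * [Atom str]] * [Atom str]] * [Atom str]] → [Type [Prod [Atom unit]]]]

Type -> Prod '→' Type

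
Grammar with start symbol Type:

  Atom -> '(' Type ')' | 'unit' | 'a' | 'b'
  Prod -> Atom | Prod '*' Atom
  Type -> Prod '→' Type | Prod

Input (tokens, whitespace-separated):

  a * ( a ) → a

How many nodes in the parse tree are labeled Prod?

4

[Type [Prod [Prod [Atom a]] * [Atom ( [Type [Prod [Atom a]]] )]] → [Type [Prod [Atom a]]]]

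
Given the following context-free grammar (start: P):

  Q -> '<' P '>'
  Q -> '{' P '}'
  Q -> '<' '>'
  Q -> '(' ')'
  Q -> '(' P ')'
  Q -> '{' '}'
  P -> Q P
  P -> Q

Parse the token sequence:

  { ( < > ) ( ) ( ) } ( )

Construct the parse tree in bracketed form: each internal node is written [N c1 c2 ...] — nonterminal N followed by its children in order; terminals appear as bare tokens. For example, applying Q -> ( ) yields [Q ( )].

[P [Q { [P [Q ( [P [Q < >]] )] [P [Q ( )] [P [Q ( )]]]] }] [P [Q ( )]]]

P
Q P
{ P } P
{ Q P } P
{ ( P ) P } P
{ ( Q ) P } P
{ ( < > ) P } P
{ ( < > ) Q P } P
{ ( < > ) ( ) P } P
{ ( < > ) ( ) Q } P
{ ( < > ) ( ) ( ) } P
{ ( < > ) ( ) ( ) } Q
{ ( < > ) ( ) ( ) } ( )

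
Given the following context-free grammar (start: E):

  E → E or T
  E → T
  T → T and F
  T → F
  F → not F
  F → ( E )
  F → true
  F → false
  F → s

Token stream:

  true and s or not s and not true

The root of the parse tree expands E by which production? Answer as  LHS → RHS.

E → E or T

[E [E [T [T [F true]] and [F s]]] or [T [T [F not [F s]]] and [F not [F true]]]]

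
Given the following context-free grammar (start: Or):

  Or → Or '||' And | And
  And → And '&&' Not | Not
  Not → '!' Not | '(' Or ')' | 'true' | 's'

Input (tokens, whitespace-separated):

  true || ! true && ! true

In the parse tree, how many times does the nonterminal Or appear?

2

[Or [Or [And [Not true]]] || [And [And [Not ! [Not true]]] && [Not ! [Not true]]]]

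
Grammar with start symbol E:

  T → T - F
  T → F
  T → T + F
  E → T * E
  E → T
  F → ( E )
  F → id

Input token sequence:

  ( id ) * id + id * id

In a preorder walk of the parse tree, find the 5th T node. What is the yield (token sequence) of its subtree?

id

[E [T [F ( [E [T [F id]]] )]] * [E [T [T [F id]] + [F id]] * [E [T [F id]]]]]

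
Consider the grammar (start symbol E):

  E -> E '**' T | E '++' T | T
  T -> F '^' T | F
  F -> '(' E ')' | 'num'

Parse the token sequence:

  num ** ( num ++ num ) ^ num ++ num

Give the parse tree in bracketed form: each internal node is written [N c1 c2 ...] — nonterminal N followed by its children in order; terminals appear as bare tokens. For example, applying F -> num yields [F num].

[E [E [E [T [F num]]] ** [T [F ( [E [E [T [F num]]] ++ [T [F num]]] )] ^ [T [F num]]]] ++ [T [F num]]]

E
E ++ T
E ** T ++ T
T ** T ++ T
F ** T ++ T
num ** T ++ T
num ** F ^ T ++ T
num ** ( E ) ^ T ++ T
num ** ( E ++ T ) ^ T ++ T
num ** ( T ++ T ) ^ T ++ T
num ** ( F ++ T ) ^ T ++ T
num ** ( num ++ T ) ^ T ++ T
num ** ( num ++ F ) ^ T ++ T
num ** ( num ++ num ) ^ T ++ T
num ** ( num ++ num ) ^ F ++ T
num ** ( num ++ num ) ^ num ++ T
num ** ( num ++ num ) ^ num ++ F
num ** ( num ++ num ) ^ num ++ num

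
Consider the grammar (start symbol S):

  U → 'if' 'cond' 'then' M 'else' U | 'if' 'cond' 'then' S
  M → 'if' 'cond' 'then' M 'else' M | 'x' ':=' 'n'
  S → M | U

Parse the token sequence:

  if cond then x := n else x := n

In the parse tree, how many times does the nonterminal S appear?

[S [M if cond then [M x := n] else [M x := n]]]

1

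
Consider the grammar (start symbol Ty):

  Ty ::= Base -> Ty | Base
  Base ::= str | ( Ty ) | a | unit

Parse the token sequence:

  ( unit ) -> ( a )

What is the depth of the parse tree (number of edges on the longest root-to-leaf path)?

5

[Ty [Base ( [Ty [Base unit]] )] -> [Ty [Base ( [Ty [Base a]] )]]]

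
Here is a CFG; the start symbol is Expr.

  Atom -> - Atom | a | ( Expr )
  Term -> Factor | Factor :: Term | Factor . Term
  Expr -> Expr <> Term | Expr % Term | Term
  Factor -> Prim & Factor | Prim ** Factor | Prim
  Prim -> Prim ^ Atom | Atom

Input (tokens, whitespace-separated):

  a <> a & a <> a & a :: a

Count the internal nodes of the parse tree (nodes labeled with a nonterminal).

[Expr [Expr [Expr [Term [Factor [Prim [Atom a]]]]] <> [Term [Factor [Prim [Atom a]] & [Factor [Prim [Atom a]]]]]] <> [Term [Factor [Prim [Atom a]] & [Factor [Prim [Atom a]]]] :: [Term [Factor [Prim [Atom a]]]]]]

25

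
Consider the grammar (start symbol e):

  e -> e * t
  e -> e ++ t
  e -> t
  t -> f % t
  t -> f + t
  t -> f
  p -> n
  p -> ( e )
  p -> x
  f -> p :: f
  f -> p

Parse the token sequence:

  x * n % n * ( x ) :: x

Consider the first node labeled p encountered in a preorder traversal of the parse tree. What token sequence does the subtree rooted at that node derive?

x

[e [e [e [t [f [p x]]]] * [t [f [p n]] % [t [f [p n]]]]] * [t [f [p ( [e [t [f [p x]]]] )] :: [f [p x]]]]]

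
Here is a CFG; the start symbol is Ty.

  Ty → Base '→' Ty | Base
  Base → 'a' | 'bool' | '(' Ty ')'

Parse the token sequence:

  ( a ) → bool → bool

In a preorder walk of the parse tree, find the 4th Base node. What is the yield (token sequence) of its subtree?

bool

[Ty [Base ( [Ty [Base a]] )] → [Ty [Base bool] → [Ty [Base bool]]]]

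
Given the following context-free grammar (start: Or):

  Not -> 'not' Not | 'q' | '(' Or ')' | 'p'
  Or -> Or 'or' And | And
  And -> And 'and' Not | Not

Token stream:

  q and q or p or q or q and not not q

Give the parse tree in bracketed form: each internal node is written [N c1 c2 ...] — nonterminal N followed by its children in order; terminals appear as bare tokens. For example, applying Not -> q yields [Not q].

Or
Or or And
Or or And or And
Or or And or And or And
And or And or And or And
And and Not or And or And or And
Not and Not or And or And or And
q and Not or And or And or And
q and q or And or And or And
q and q or Not or And or And
q and q or p or And or And
q and q or p or Not or And
q and q or p or q or And
q and q or p or q or And and Not
q and q or p or q or Not and Not
q and q or p or q or q and Not
q and q or p or q or q and not Not
q and q or p or q or q and not not Not
q and q or p or q or q and not not q

[Or [Or [Or [Or [And [And [Not q]] and [Not q]]] or [And [Not p]]] or [And [Not q]]] or [And [And [Not q]] and [Not not [Not not [Not q]]]]]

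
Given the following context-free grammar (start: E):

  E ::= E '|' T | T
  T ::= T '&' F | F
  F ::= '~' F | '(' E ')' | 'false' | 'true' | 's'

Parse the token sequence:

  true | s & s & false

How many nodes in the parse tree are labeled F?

4

[E [E [T [F true]]] | [T [T [T [F s]] & [F s]] & [F false]]]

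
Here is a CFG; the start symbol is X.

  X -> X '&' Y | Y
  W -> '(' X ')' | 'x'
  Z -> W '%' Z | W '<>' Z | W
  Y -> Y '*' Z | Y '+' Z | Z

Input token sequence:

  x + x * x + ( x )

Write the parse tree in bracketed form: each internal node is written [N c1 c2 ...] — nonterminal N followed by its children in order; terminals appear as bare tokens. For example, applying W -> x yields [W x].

[X [Y [Y [Y [Y [Z [W x]]] + [Z [W x]]] * [Z [W x]]] + [Z [W ( [X [Y [Z [W x]]]] )]]]]

X
Y
Y + Z
Y * Z + Z
Y + Z * Z + Z
Z + Z * Z + Z
W + Z * Z + Z
x + Z * Z + Z
x + W * Z + Z
x + x * Z + Z
x + x * W + Z
x + x * x + Z
x + x * x + W
x + x * x + ( X )
x + x * x + ( Y )
x + x * x + ( Z )
x + x * x + ( W )
x + x * x + ( x )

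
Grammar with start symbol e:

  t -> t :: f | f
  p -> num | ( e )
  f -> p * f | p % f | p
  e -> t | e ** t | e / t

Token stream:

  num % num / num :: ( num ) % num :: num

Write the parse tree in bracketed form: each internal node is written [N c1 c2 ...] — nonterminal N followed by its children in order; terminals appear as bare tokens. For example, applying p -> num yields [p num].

[e [e [t [f [p num] % [f [p num]]]]] / [t [t [t [f [p num]]] :: [f [p ( [e [t [f [p num]]]] )] % [f [p num]]]] :: [f [p num]]]]

e
e / t
t / t
f / t
p % f / t
num % f / t
num % p / t
num % num / t
num % num / t :: f
num % num / t :: f :: f
num % num / f :: f :: f
num % num / p :: f :: f
num % num / num :: f :: f
num % num / num :: p % f :: f
num % num / num :: ( e ) % f :: f
num % num / num :: ( t ) % f :: f
num % num / num :: ( f ) % f :: f
num % num / num :: ( p ) % f :: f
num % num / num :: ( num ) % f :: f
num % num / num :: ( num ) % p :: f
num % num / num :: ( num ) % num :: f
num % num / num :: ( num ) % num :: p
num % num / num :: ( num ) % num :: num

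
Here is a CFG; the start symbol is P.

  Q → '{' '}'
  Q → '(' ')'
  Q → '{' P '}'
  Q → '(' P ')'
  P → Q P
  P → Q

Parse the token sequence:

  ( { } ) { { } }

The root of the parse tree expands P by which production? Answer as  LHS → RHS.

[P [Q ( [P [Q { }]] )] [P [Q { [P [Q { }]] }]]]

P → Q P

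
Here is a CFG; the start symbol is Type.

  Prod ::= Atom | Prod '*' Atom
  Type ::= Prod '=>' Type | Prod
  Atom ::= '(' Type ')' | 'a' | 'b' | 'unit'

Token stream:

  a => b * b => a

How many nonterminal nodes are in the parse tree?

11

[Type [Prod [Atom a]] => [Type [Prod [Prod [Atom b]] * [Atom b]] => [Type [Prod [Atom a]]]]]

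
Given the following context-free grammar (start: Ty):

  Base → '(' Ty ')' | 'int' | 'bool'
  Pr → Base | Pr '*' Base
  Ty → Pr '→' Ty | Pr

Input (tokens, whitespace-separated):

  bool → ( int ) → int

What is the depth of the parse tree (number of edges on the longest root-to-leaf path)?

7

[Ty [Pr [Base bool]] → [Ty [Pr [Base ( [Ty [Pr [Base int]]] )]] → [Ty [Pr [Base int]]]]]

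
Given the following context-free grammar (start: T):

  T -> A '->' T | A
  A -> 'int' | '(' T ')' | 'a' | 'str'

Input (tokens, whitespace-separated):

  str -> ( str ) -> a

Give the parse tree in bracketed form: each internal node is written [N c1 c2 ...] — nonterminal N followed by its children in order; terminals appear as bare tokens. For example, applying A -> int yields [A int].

T
A -> T
str -> T
str -> A -> T
str -> ( T ) -> T
str -> ( A ) -> T
str -> ( str ) -> T
str -> ( str ) -> A
str -> ( str ) -> a

[T [A str] -> [T [A ( [T [A str]] )] -> [T [A a]]]]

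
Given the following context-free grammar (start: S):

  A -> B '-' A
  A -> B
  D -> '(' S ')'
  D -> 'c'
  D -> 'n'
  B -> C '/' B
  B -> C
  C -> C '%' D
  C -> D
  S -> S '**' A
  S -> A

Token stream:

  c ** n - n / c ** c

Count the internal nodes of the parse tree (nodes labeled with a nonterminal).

[S [S [S [A [B [C [D c]]]]] ** [A [B [C [D n]]] - [A [B [C [D n]] / [B [C [D c]]]]]]] ** [A [B [C [D c]]]]]

22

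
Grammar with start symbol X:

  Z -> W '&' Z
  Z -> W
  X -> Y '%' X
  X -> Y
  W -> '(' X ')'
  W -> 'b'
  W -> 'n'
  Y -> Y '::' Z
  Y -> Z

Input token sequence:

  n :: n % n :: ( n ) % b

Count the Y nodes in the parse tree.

6

[X [Y [Y [Z [W n]]] :: [Z [W n]]] % [X [Y [Y [Z [W n]]] :: [Z [W ( [X [Y [Z [W n]]]] )]]] % [X [Y [Z [W b]]]]]]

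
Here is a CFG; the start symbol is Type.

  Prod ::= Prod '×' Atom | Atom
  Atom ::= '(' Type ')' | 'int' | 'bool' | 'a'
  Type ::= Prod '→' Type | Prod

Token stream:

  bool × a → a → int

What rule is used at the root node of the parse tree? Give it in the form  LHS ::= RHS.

Type ::= Prod '→' Type

[Type [Prod [Prod [Atom bool]] × [Atom a]] → [Type [Prod [Atom a]] → [Type [Prod [Atom int]]]]]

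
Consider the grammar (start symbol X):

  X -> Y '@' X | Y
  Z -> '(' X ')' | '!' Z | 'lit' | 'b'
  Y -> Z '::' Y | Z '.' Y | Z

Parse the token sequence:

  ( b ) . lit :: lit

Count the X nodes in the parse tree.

2

[X [Y [Z ( [X [Y [Z b]]] )] . [Y [Z lit] :: [Y [Z lit]]]]]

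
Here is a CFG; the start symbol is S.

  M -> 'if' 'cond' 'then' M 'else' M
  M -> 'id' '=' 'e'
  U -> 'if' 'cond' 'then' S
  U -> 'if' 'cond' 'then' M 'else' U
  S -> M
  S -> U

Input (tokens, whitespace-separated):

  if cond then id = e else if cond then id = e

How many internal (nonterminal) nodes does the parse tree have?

6

[S [U if cond then [M id = e] else [U if cond then [S [M id = e]]]]]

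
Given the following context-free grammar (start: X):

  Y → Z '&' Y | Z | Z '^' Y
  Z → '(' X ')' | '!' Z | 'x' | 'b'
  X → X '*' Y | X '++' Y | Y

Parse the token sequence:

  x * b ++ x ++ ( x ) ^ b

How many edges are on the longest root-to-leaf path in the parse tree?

[X [X [X [X [Y [Z x]]] * [Y [Z b]]] ++ [Y [Z x]]] ++ [Y [Z ( [X [Y [Z x]]] )] ^ [Y [Z b]]]]

6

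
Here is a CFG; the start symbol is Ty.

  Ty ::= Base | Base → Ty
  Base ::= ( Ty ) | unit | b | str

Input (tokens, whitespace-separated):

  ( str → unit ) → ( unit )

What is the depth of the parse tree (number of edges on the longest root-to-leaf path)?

[Ty [Base ( [Ty [Base str] → [Ty [Base unit]]] )] → [Ty [Base ( [Ty [Base unit]] )]]]

5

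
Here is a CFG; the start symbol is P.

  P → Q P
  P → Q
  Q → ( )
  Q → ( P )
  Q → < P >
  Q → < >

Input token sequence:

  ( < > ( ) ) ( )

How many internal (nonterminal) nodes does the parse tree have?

8

[P [Q ( [P [Q < >] [P [Q ( )]]] )] [P [Q ( )]]]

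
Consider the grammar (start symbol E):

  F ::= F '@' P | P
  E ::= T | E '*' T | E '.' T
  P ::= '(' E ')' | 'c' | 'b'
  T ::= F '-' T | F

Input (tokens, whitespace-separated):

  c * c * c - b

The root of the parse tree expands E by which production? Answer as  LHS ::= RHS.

E ::= E '*' T

[E [E [E [T [F [P c]]]] * [T [F [P c]]]] * [T [F [P c]] - [T [F [P b]]]]]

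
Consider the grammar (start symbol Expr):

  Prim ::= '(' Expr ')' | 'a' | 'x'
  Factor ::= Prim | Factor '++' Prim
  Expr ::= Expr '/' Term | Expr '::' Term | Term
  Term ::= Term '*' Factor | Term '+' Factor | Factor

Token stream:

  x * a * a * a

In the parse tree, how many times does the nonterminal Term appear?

[Expr [Term [Term [Term [Term [Factor [Prim x]]] * [Factor [Prim a]]] * [Factor [Prim a]]] * [Factor [Prim a]]]]

4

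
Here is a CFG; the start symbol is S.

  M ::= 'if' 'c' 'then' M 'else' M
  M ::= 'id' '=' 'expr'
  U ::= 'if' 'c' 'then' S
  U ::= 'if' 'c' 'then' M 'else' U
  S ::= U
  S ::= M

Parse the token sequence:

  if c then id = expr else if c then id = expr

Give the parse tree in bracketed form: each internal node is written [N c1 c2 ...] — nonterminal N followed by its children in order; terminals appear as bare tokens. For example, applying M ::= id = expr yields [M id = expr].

[S [U if c then [M id = expr] else [U if c then [S [M id = expr]]]]]

S
U
if c then M else U
if c then id = expr else U
if c then id = expr else if c then S
if c then id = expr else if c then M
if c then id = expr else if c then id = expr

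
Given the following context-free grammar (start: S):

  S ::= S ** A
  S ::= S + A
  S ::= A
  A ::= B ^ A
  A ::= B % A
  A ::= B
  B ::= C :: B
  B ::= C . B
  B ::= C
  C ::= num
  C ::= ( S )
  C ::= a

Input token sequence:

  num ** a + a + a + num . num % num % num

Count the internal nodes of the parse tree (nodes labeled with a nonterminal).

28

[S [S [S [S [S [A [B [C num]]]] ** [A [B [C a]]]] + [A [B [C a]]]] + [A [B [C a]]]] + [A [B [C num] . [B [C num]]] % [A [B [C num]] % [A [B [C num]]]]]]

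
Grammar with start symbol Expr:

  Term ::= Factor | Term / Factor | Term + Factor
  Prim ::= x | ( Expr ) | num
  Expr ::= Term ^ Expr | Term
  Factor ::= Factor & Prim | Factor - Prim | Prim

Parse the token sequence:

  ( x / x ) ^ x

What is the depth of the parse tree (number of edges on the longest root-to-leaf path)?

9

[Expr [Term [Factor [Prim ( [Expr [Term [Term [Factor [Prim x]]] / [Factor [Prim x]]]] )]]] ^ [Expr [Term [Factor [Prim x]]]]]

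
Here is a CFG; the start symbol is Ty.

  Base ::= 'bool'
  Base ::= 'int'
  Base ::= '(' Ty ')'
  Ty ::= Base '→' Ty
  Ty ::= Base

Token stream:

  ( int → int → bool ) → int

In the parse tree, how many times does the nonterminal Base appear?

5

[Ty [Base ( [Ty [Base int] → [Ty [Base int] → [Ty [Base bool]]]] )] → [Ty [Base int]]]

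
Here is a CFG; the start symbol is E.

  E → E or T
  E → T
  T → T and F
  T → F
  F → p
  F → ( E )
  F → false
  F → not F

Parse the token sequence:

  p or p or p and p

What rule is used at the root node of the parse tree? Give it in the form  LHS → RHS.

[E [E [E [T [F p]]] or [T [F p]]] or [T [T [F p]] and [F p]]]

E → E or T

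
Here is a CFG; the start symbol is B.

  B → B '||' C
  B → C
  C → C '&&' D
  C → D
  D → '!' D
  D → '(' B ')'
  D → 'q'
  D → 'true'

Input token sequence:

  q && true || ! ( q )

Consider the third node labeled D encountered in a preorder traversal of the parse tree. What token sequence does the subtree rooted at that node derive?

[B [B [C [C [D q]] && [D true]]] || [C [D ! [D ( [B [C [D q]]] )]]]]

! ( q )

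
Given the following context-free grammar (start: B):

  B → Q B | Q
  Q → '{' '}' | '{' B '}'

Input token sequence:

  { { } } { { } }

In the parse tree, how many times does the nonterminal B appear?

[B [Q { [B [Q { }]] }] [B [Q { [B [Q { }]] }]]]

4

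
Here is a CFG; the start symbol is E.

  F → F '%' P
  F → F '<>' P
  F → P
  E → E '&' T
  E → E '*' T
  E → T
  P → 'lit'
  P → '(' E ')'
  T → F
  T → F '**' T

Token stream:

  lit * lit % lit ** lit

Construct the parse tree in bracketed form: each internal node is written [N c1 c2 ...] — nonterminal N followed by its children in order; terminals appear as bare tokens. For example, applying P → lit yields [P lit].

[E [E [T [F [P lit]]]] * [T [F [F [P lit]] % [P lit]] ** [T [F [P lit]]]]]

E
E * T
T * T
F * T
P * T
lit * T
lit * F ** T
lit * F % P ** T
lit * P % P ** T
lit * lit % P ** T
lit * lit % lit ** T
lit * lit % lit ** F
lit * lit % lit ** P
lit * lit % lit ** lit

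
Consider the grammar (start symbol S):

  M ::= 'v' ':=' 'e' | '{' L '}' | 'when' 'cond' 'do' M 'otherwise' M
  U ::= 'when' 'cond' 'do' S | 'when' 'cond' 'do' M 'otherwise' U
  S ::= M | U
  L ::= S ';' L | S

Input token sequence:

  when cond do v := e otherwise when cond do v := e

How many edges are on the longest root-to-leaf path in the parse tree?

5

[S [U when cond do [M v := e] otherwise [U when cond do [S [M v := e]]]]]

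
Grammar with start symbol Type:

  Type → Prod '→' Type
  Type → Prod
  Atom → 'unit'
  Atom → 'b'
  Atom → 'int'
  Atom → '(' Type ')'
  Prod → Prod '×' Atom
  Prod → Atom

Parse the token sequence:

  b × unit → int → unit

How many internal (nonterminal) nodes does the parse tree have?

[Type [Prod [Prod [Atom b]] × [Atom unit]] → [Type [Prod [Atom int]] → [Type [Prod [Atom unit]]]]]

11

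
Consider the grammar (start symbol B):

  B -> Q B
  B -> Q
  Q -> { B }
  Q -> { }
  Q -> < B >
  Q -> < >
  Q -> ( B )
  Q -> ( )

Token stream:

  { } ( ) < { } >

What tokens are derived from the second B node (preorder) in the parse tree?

[B [Q { }] [B [Q ( )] [B [Q < [B [Q { }]] >]]]]

( ) < { } >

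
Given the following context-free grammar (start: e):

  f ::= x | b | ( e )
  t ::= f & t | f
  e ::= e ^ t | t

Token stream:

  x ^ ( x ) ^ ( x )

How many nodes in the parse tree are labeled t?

[e [e [e [t [f x]]] ^ [t [f ( [e [t [f x]]] )]]] ^ [t [f ( [e [t [f x]]] )]]]

5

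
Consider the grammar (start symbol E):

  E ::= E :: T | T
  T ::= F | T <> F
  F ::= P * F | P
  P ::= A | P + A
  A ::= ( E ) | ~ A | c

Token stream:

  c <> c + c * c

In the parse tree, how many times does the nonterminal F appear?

3

[E [T [T [F [P [A c]]]] <> [F [P [P [A c]] + [A c]] * [F [P [A c]]]]]]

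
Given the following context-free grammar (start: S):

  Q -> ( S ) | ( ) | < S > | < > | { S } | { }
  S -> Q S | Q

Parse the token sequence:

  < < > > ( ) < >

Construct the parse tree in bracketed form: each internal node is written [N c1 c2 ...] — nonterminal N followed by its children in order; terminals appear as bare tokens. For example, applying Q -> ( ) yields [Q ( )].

S
Q S
< S > S
< Q > S
< < > > S
< < > > Q S
< < > > ( ) S
< < > > ( ) Q
< < > > ( ) < >

[S [Q < [S [Q < >]] >] [S [Q ( )] [S [Q < >]]]]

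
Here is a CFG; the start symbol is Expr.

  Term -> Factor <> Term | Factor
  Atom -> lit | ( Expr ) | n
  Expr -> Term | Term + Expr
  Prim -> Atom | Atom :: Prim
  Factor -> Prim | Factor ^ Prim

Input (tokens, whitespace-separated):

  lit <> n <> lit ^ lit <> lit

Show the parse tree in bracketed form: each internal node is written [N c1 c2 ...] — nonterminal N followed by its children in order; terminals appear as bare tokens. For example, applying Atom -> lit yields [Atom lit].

Expr
Term
Factor <> Term
Prim <> Term
Atom <> Term
lit <> Term
lit <> Factor <> Term
lit <> Prim <> Term
lit <> Atom <> Term
lit <> n <> Term
lit <> n <> Factor <> Term
lit <> n <> Factor ^ Prim <> Term
lit <> n <> Prim ^ Prim <> Term
lit <> n <> Atom ^ Prim <> Term
lit <> n <> lit ^ Prim <> Term
lit <> n <> lit ^ Atom <> Term
lit <> n <> lit ^ lit <> Term
lit <> n <> lit ^ lit <> Factor
lit <> n <> lit ^ lit <> Prim
lit <> n <> lit ^ lit <> Atom
lit <> n <> lit ^ lit <> lit

[Expr [Term [Factor [Prim [Atom lit]]] <> [Term [Factor [Prim [Atom n]]] <> [Term [Factor [Factor [Prim [Atom lit]]] ^ [Prim [Atom lit]]] <> [Term [Factor [Prim [Atom lit]]]]]]]]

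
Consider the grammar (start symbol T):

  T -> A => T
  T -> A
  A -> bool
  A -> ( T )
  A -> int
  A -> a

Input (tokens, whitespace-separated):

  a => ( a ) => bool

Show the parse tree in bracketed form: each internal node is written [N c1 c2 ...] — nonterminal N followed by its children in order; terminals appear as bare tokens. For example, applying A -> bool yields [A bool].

[T [A a] => [T [A ( [T [A a]] )] => [T [A bool]]]]

T
A => T
a => T
a => A => T
a => ( T ) => T
a => ( A ) => T
a => ( a ) => T
a => ( a ) => A
a => ( a ) => bool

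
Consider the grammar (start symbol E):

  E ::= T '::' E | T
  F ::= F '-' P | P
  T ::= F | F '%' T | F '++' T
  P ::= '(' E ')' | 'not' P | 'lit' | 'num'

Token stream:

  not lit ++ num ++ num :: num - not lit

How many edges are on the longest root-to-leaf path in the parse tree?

[E [T [F [P not [P lit]]] ++ [T [F [P num]] ++ [T [F [P num]]]]] :: [E [T [F [F [P num]] - [P not [P lit]]]]]]

6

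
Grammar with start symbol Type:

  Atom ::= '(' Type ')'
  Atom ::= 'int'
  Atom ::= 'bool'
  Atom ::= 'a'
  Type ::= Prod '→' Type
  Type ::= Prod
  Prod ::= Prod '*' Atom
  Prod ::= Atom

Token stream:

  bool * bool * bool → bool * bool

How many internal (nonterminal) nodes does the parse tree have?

12

[Type [Prod [Prod [Prod [Atom bool]] * [Atom bool]] * [Atom bool]] → [Type [Prod [Prod [Atom bool]] * [Atom bool]]]]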